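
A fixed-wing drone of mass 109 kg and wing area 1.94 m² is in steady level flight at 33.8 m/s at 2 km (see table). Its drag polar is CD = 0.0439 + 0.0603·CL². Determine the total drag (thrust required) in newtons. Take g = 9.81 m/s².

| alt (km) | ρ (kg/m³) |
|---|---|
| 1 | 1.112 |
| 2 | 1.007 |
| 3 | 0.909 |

At 2 km, from the table: ρ = 1.007 kg/m³.
Level flight ⇒ L = W = m·g = 109 × 9.81 = 1069.3 N.
q = ½ρv² = ½ × 1.007 × 33.8² = 575.2 Pa.
CL = W/(q·S) = 1069.3 / (575.2 × 1.94) = 0.9582.
CD = 0.0439 + 0.0603 × 0.9582² = 0.09927.
D = q·S·CD = 575.2 × 1.94 × 0.09927 = 110.8 N

D = 111 N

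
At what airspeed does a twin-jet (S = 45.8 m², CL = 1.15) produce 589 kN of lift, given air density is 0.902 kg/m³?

v = 157 m/s

L = ½ρv²S·CL ⇒ v = √(2L/(ρ·S·CL))
v = √(2 × 5.89×10^5 / (0.902 × 45.8 × 1.15)) = √24800 = 157 m/s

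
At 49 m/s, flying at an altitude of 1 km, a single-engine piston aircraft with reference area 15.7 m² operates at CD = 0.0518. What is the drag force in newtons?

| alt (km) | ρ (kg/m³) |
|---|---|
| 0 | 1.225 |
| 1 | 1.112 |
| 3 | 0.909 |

D = 1090 N

At 1 km, from the table: ρ = 1.112 kg/m³.
Dynamic pressure q = ½ρv² = ½ × 1.112 × 49² = 1335 Pa.
D = q·S·CD = 1335 × 15.7 × 0.0518 = 1090 N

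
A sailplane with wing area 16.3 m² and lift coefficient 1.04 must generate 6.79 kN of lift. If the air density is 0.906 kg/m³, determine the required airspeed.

v = 29.7 m/s

L = ½ρv²S·CL ⇒ v = √(2L/(ρ·S·CL))
v = √(2 × 6790 / (0.906 × 16.3 × 1.04)) = √884.2 = 29.7 m/s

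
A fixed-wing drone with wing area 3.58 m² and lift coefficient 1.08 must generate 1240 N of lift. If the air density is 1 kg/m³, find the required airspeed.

v = 25.3 m/s

L = ½ρv²S·CL ⇒ v = √(2L/(ρ·S·CL))
v = √(2 × 1240 / (1 × 3.58 × 1.08)) = √641.4 = 25.3 m/s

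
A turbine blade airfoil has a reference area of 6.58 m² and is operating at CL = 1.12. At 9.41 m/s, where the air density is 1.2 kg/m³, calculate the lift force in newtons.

L = 392 N

Dynamic pressure q = ½ρv² = ½ × 1.2 × 9.41² = 53.13 Pa.
L = q·S·CL = 53.13 × 6.58 × 1.12 = 392 N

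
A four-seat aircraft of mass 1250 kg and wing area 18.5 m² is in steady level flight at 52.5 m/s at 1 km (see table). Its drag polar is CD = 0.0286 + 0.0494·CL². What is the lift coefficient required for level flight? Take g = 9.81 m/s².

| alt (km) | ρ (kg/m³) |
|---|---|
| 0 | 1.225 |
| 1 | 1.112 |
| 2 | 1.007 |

CL = 0.433

At 1 km, from the table: ρ = 1.112 kg/m³.
Level flight ⇒ L = W = m·g = 1250 × 9.81 = 12262 N.
Dynamic pressure q = 0.5 × 1.112 × 52.5² = 1532 Pa.
CL = W/(q·S) = 12262 / (1532 × 18.5) = 0.4325.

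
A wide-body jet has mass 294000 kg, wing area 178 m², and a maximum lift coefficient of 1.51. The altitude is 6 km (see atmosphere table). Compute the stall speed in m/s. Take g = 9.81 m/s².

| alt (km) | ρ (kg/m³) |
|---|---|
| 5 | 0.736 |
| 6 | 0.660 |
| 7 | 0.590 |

At 6 km, from the table: ρ = 0.660 kg/m³.
At stall, lift equals weight: L = W = m·g = 294000 × 9.81 = 2.884×10^6 N.
V_stall = √(2W/(ρ·S·CL,max)) = √(2 × 2.884×10^6 / (0.66 × 178 × 1.51))
V_stall = √32520 = 180 m/s

V_stall = 180 m/s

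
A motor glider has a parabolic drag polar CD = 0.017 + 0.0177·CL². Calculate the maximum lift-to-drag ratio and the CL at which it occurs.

(L/D)max = 28.8, at CL = 0.98

For CD = CD0 + K·CL², (L/D)max occurs at CL* = √(CD0/K) and equals 1/(2√(K·CD0)).
(L/D)max = 1/(2√(0.0177 × 0.017)) = 1/(2 × 0.01735) = 28.8
CL* = √(0.017/0.0177) = 0.98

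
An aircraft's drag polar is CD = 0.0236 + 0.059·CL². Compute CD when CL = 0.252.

CD = 0.0273

CD = 0.0236 + 0.059 × 0.252² = 0.0236 + 0.003747 = 0.0273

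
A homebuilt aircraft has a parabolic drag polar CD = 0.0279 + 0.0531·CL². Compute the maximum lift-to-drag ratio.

(L/D)max = 13

For CD = CD0 + K·CL², (L/D)max occurs at CL* = √(CD0/K) and equals 1/(2√(K·CD0)).
(L/D)max = 1/(2√(0.0531 × 0.0279)) = 1/(2 × 0.03849) = 13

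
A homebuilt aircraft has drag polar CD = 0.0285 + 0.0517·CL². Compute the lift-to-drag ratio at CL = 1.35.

CD = 0.0285 + 0.0517 × 1.35² = 0.1227
L/D = CL/CD = 1.35 / 0.1227 = 11

L/D = 11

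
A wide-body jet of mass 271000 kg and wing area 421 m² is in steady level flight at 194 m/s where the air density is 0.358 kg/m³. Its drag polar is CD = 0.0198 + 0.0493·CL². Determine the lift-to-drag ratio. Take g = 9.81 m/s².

Weight W = mg = 271000 × 9.81 = 2.6585×10^6 N; in level flight L = W.
q = ½ρv² = ½ × 0.358 × 194² = 6737 Pa.
CL = W/(q·S) = 2.6585×10^6 / (6737 × 421) = 0.9373.
CD = 0.0198 + 0.0493 × 0.9373² = 0.06312.
L/D = CL/CD = 0.9373 / 0.06312 = 14.9

L/D = 14.9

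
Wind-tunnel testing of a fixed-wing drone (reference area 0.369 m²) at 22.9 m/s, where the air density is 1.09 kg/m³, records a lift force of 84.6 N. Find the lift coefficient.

From L = ½ρv²S·CL, rearranging gives CL = 2L/(ρv²S).
CL = 2 × 84.6 / (1.09 × 22.9² × 0.369) = 0.802

CL = 0.802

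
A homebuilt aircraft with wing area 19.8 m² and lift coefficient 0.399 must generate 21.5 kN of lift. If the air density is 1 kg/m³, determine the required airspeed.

L = ½ρv²S·CL ⇒ v = √(2L/(ρ·S·CL))
v = √(2 × 21500 / (1 × 19.8 × 0.399)) = √5443 = 73.8 m/s

v = 73.8 m/s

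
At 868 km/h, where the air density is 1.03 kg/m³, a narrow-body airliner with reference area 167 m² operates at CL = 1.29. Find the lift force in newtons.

L = 6.45×10^6 N

Convert speed: v = 868 km/h ÷ 3.6 = 241.1 m/s.
L = ½ρv²S·CL = ½ × 1.03 × 241.1² × 167 × 1.29 = 6.45×10^6 N ≈ 6450 kN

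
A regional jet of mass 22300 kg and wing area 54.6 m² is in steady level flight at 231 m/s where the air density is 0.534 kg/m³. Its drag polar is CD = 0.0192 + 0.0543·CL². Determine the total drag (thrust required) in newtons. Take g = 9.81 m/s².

Weight W = mg = 22300 × 9.81 = 2.1876×10^5 N; in level flight L = W.
Dynamic pressure q = 0.5 × 0.534 × 231² = 14250 Pa.
CL = W/(q·S) = 2.1876×10^5 / (14250 × 54.6) = 0.2812.
CD = 0.0192 + 0.0543 × 0.2812² = 0.02349.
D = q·S·CD = 14250 × 54.6 × 0.02349 = 18280 N

D = 18300 N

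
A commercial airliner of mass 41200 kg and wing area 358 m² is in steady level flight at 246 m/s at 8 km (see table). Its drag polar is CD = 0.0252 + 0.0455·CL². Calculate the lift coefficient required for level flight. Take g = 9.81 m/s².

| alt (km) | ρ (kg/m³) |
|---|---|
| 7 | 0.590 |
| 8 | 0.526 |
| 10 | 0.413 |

CL = 0.0709

At 8 km, from the table: ρ = 0.526 kg/m³.
Level flight ⇒ L = W = m·g = 41200 × 9.81 = 4.0417×10^5 N.
Dynamic pressure q = 0.5 × 0.526 × 246² = 15920 Pa.
Required CL = L/(qS) = 4.0417×10^5/(15920·358) = 0.07093.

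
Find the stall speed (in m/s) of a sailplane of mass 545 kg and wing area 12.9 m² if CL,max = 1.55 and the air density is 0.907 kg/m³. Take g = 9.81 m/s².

Stall occurs when L = W at CL,max. W = mg = 545 × 9.81 = 5346 N.
From L = ½ρV²S·CL,max = W: V_stall = √(2W/(ρSCL,max)) = √(2·5346/(0.907·12.9·1.55))
V_stall = √589.6 = 24.3 m/s

V_stall = 24.3 m/s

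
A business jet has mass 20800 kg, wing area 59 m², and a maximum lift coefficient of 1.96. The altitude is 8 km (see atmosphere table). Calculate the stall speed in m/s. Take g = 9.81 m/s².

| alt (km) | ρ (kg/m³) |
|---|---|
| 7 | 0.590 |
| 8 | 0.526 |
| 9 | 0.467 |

V_stall = 81.9 m/s

At 8 km, from the table: ρ = 0.526 kg/m³.
Weight W = mg = 20800 × 9.81 = 2.04×10^5 N.
From L = ½ρV²S·CL,max = W: V_stall = √(2W/(ρSCL,max)) = √(2·2.04×10^5/(0.526·59·1.96))
V_stall = √6709 = 81.9 m/s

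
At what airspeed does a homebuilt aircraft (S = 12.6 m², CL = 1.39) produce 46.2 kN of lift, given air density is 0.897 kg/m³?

v = 76.7 m/s

L = ½ρv²S·CL ⇒ v = √(2L/(ρ·S·CL))
v = √(2 × 46200 / (0.897 × 12.6 × 1.39)) = √5882 = 76.7 m/s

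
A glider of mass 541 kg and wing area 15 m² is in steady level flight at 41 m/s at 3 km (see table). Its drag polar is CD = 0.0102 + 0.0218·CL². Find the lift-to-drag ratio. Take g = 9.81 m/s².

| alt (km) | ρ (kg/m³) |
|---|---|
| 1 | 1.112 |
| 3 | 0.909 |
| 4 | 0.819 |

At 3 km, from the table: ρ = 0.909 kg/m³.
Level flight ⇒ L = W = m·g = 541 × 9.81 = 5307.2 N.
Dynamic pressure q = 0.5 × 0.909 × 41² = 764 Pa.
CL = 2W/(ρv²S) = 2×5307.2/(0.909×41²×15) = 0.4631.
CD = 0.0102 + 0.0218 × 0.4631² = 0.01488.
L/D = CL/CD = 0.4631 / 0.01488 = 31.1

L/D = 31.1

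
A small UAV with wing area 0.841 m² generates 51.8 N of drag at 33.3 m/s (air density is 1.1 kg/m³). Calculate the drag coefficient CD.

CD = 0.101

From D = ½ρv²S·CD, rearranging gives CD = 2D/(ρv²S).
CD = 2 × 51.8 / (1.1 × 33.3² × 0.841) = 0.101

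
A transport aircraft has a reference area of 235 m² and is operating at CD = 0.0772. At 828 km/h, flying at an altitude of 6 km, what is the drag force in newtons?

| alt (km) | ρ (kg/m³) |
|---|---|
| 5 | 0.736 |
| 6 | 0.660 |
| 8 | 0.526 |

D = 3.17×10^5 N

At 6 km, from the table: ρ = 0.660 kg/m³.
Convert speed: v = 828 km/h ÷ 3.6 = 230 m/s.
Dynamic pressure q = ½ρv² = ½ × 0.66 × 230² = 17460 Pa.
D = q·S·CD = 17460 × 235 × 0.0772 = 3.17×10^5 N ≈ 317 kN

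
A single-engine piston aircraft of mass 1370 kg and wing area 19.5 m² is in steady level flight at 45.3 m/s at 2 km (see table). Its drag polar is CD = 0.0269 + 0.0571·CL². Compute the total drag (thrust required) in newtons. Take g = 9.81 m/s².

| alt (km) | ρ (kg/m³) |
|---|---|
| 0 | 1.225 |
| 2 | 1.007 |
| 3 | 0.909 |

D = 1050 N

At 2 km, from the table: ρ = 1.007 kg/m³.
Weight W = mg = 1370 × 9.81 = 13440 N; in level flight L = W.
q = ½ρv² = ½ × 1.007 × 45.3² = 1033 Pa.
CL = 2W/(ρv²S) = 2×13440/(1.007×45.3²×19.5) = 0.6671.
CD = 0.0269 + 0.0571 × 0.6671² = 0.05231.
D = q·S·CD = 1033 × 19.5 × 0.05231 = 1054 N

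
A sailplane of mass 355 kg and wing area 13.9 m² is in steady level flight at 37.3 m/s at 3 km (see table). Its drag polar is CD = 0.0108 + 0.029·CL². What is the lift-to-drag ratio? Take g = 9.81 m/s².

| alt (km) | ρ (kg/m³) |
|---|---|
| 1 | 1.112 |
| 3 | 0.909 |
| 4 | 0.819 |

At 3 km, from the table: ρ = 0.909 kg/m³.
Level flight ⇒ L = W = m·g = 355 × 9.81 = 3482.6 N.
q = ½ρv² = ½ × 0.909 × 37.3² = 632.3 Pa.
CL = W/(q·S) = 3482.6 / (632.3 × 13.9) = 0.3962.
CD = 0.0108 + 0.029 × 0.3962² = 0.01535.
L/D = CL/CD = 0.3962 / 0.01535 = 25.8

L/D = 25.8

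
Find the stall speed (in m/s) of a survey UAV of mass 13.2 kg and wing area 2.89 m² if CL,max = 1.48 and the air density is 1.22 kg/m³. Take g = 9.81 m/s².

At stall, lift equals weight: L = W = m·g = 13.2 × 9.81 = 129.5 N.
V_stall = √(2W/(ρ·S·CL,max)) = √(2 × 129.5 / (1.22 × 2.89 × 1.48))
V_stall = √49.63 = 7.04 m/s

V_stall = 7.04 m/s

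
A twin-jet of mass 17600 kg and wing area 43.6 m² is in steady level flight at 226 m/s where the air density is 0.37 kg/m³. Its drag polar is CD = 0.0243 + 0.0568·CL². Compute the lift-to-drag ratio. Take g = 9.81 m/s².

L/D = 12.2

Level flight ⇒ L = W = m·g = 17600 × 9.81 = 1.7266×10^5 N.
q = ½ρv² = ½ × 0.37 × 226² = 9449 Pa.
CL = 2W/(ρv²S) = 2×1.7266×10^5/(0.37×226²×43.6) = 0.4191.
CD = 0.0243 + 0.0568 × 0.4191² = 0.03428.
L/D = CL/CD = 0.4191 / 0.03428 = 12.2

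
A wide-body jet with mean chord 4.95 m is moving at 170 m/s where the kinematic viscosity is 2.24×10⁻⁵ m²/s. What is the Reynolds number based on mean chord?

Re = v·c/ν = 170 × 4.95 / (2.24×10⁻⁵) = 3.76×10^7

Re = 3.76×10^7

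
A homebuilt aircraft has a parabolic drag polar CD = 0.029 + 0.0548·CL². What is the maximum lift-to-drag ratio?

(L/D)max = 12.5

For CD = CD0 + K·CL², (L/D)max occurs at CL* = √(CD0/K) and equals 1/(2√(K·CD0)).
(L/D)max = 1/(2√(0.0548 × 0.029)) = 1/(2 × 0.03986) = 12.5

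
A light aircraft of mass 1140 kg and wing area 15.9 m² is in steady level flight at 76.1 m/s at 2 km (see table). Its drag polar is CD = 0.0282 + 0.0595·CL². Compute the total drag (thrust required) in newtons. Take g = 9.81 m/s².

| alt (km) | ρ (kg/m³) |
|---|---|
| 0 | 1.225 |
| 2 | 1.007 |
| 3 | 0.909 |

At 2 km, from the table: ρ = 1.007 kg/m³.
In steady level flight, lift balances weight: W = mg = 1140 × 9.81 = 11183 N.
q = ½ρv² = ½ × 1.007 × 76.1² = 2916 Pa.
CL = 2W/(ρv²S) = 2×11183/(1.007×76.1²×15.9) = 0.2412.
CD = 0.0282 + 0.0595 × 0.2412² = 0.03166.
D = q·S·CD = 2916 × 15.9 × 0.03166 = 1468 N

D = 1470 N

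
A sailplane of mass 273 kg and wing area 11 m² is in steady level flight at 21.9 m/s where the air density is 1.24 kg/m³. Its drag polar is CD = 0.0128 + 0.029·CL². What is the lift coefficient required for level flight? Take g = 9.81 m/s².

Weight W = mg = 273 × 9.81 = 2678.1 N; in level flight L = W.
q = ½ρv² = ½ × 1.24 × 21.9² = 297.4 Pa.
CL = W/(q·S) = 2678.1 / (297.4 × 11) = 0.8188.

CL = 0.819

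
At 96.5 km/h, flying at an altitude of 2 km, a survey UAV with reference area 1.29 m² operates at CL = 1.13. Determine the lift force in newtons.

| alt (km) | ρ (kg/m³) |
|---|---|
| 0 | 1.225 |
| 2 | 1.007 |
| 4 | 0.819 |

At 2 km, from the table: ρ = 1.007 kg/m³.
Convert speed: v = 96.5 km/h ÷ 3.6 = 26.81 m/s.
L = ½ρv²S·CL = ½ × 1.007 × 26.81² × 1.29 × 1.13 = 527 N

L = 527 N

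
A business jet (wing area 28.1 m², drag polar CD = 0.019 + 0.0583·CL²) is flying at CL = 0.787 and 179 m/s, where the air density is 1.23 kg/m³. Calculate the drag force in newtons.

CD = 0.019 + 0.0583 × 0.787² = 0.05511
D = ½ρv²S·CD = ½ × 1.23 × 179² × 28.1 × 0.05511 = 30500 N

D = 30500 N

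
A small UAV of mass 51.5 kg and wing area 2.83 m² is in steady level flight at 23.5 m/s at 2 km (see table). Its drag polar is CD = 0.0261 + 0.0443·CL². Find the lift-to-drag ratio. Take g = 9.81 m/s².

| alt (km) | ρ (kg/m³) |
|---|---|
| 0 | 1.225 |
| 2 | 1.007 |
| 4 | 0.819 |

At 2 km, from the table: ρ = 1.007 kg/m³.
Level flight ⇒ L = W = m·g = 51.5 × 9.81 = 505.22 N.
Dynamic pressure q = 0.5 × 1.007 × 23.5² = 278.1 Pa.
CL = 2W/(ρv²S) = 2×505.22/(1.007×23.5²×2.83) = 0.642.
CD = 0.0261 + 0.0443 × 0.642² = 0.04436.
L/D = CL/CD = 0.642 / 0.04436 = 14.5

L/D = 14.5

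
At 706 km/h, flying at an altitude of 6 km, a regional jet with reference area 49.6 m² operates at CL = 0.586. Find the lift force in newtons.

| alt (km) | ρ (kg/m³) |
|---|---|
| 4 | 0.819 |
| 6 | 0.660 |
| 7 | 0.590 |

L = 3.69×10^5 N

At 6 km, from the table: ρ = 0.660 kg/m³.
Convert speed: v = 706 km/h ÷ 3.6 = 196.1 m/s.
Dynamic pressure q = ½ρv² = ½ × 0.66 × 196.1² = 12690 Pa.
L = q·S·CL = 12690 × 49.6 × 0.586 = 3.69×10^5 N ≈ 369 kN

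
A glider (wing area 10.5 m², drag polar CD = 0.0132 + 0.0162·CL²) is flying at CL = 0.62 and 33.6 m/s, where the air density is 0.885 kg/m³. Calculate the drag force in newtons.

D = 102 N

CD = 0.0132 + 0.0162 × 0.62² = 0.01943
D = ½ρv²S·CD = ½ × 0.885 × 33.6² × 10.5 × 0.01943 = 102 N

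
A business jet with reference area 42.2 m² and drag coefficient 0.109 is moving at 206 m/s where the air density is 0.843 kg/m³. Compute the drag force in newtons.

D = 82300 N

D = ½ρv²S·CD = ½ × 0.843 × 206² × 42.2 × 0.109 = 82300 N ≈ 82.3 kN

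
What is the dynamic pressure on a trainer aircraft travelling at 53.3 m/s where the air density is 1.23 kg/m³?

q = 1750 Pa

q = ½ρv² = ½ × 1.23 × 53.3² = 1750 Pa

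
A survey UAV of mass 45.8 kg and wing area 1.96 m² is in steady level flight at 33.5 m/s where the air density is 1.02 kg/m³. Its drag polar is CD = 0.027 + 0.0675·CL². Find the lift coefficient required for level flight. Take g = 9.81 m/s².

CL = 0.401

In steady level flight, lift balances weight: W = mg = 45.8 × 9.81 = 449.3 N.
q = ½ρv² = ½ × 1.02 × 33.5² = 572.3 Pa.
CL = W/(q·S) = 449.3 / (572.3 × 1.96) = 0.4005.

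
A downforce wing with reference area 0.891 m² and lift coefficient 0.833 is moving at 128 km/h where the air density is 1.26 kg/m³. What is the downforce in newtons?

Convert speed: v = 128 km/h ÷ 3.6 = 35.56 m/s.
L = ½ρv²S·CL = ½ × 1.26 × 35.56² × 0.891 × 0.833 = 591 N

L = 591 N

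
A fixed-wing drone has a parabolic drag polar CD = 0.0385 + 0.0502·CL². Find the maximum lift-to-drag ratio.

For CD = CD0 + K·CL², (L/D)max occurs at CL* = √(CD0/K) and equals 1/(2√(K·CD0)).
(L/D)max = 1/(2√(0.0502 × 0.0385)) = 1/(2 × 0.04396) = 11.4

(L/D)max = 11.4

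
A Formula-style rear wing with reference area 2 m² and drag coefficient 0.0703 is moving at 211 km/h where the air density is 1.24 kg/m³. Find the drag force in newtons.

Convert speed: v = 211 km/h ÷ 3.6 = 58.61 m/s.
Dynamic pressure q = ½ρv² = ½ × 1.24 × 58.61² = 2130 Pa.
D = q·S·CD = 2130 × 2 × 0.0703 = 299 N

D = 299 N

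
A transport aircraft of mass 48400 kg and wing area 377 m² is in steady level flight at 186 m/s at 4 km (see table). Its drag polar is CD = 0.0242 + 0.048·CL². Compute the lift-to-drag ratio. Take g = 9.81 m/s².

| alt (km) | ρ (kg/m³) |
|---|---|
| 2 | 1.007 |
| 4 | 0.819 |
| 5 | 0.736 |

L/D = 3.62

At 4 km, from the table: ρ = 0.819 kg/m³.
In steady level flight, lift balances weight: W = mg = 48400 × 9.81 = 4.748×10^5 N.
q = ½ρv² = ½ × 0.819 × 186² = 14170 Pa.
Required CL = L/(qS) = 4.748×10^5/(14170·377) = 0.0889.
CD = 0.0242 + 0.048 × 0.0889² = 0.02458.
L/D = CL/CD = 0.0889 / 0.02458 = 3.62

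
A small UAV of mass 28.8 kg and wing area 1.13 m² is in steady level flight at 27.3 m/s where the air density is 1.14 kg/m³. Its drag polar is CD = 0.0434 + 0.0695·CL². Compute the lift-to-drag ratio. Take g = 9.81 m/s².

Level flight ⇒ L = W = m·g = 28.8 × 9.81 = 282.53 N.
q = ½ρv² = ½ × 1.14 × 27.3² = 424.8 Pa.
Required CL = L/(qS) = 282.53/(424.8·1.13) = 0.5885.
CD = 0.0434 + 0.0695 × 0.5885² = 0.06747.
L/D = CL/CD = 0.5885 / 0.06747 = 8.72

L/D = 8.72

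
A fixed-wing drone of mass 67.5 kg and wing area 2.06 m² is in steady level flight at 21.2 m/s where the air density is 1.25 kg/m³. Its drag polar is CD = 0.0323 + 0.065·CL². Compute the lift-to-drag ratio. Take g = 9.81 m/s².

Level flight ⇒ L = W = m·g = 67.5 × 9.81 = 662.18 N.
q = ½ρv² = ½ × 1.25 × 21.2² = 280.9 Pa.
CL = W/(q·S) = 662.18 / (280.9 × 2.06) = 1.144.
CD = 0.0323 + 0.065 × 1.144² = 0.1174.
L/D = CL/CD = 1.144 / 0.1174 = 9.75

L/D = 9.75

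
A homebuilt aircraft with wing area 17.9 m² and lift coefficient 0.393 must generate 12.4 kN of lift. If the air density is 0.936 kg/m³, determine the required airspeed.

v = 61.4 m/s

L = ½ρv²S·CL ⇒ v = √(2L/(ρ·S·CL))
v = √(2 × 12400 / (0.936 × 17.9 × 0.393)) = √3766 = 61.4 m/s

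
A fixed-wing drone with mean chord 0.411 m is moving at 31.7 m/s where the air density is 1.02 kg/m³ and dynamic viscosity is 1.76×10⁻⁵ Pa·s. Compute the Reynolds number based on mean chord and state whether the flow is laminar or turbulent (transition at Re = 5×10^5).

Re = ρ·v·c/μ = 1.02 × 31.7 × 0.411 / (1.76×10⁻⁵) = 7.55×10^5
Since 7.55×10^5 > 5×10^5, the flow is turbulent.

Re = 7.55×10^5 (turbulent)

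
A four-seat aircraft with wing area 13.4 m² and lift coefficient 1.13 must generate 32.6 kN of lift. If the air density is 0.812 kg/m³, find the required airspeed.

L = ½ρv²S·CL ⇒ v = √(2L/(ρ·S·CL))
v = √(2 × 32600 / (0.812 × 13.4 × 1.13)) = √5303 = 72.8 m/s

v = 72.8 m/s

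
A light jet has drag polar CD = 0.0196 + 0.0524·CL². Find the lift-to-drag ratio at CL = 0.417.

L/D = 14.5

CD = 0.0196 + 0.0524 × 0.417² = 0.02871
L/D = CL/CD = 0.417 / 0.02871 = 14.5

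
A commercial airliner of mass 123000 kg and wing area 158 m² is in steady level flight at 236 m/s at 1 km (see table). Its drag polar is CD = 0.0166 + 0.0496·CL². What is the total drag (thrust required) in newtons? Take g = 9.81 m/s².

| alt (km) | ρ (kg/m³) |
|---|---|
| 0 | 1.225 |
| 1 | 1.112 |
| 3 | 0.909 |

D = 96000 N

At 1 km, from the table: ρ = 1.112 kg/m³.
Weight W = mg = 123000 × 9.81 = 1.2066×10^6 N; in level flight L = W.
Dynamic pressure q = 0.5 × 1.112 × 236² = 30970 Pa.
CL = 2W/(ρv²S) = 2×1.2066×10^6/(1.112×236²×158) = 0.2466.
CD = 0.0166 + 0.0496 × 0.2466² = 0.01962.
D = q·S·CD = 30970 × 158 × 0.01962 = 95980 N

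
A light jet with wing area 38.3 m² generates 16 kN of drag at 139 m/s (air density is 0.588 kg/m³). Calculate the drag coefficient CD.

CD = 0.0735

From D = ½ρv²S·CD, rearranging gives CD = 2D/(ρv²S).
CD = 2 × 16000 / (0.588 × 139² × 38.3) = 0.0735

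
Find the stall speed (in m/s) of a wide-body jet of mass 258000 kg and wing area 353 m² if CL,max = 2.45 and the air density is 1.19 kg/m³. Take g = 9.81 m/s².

Weight W = mg = 258000 × 9.81 = 2.531×10^6 N.
V_stall = √(2W/(ρ·S·CL,max)) = √(2 × 2.531×10^6 / (1.19 × 353 × 2.45))
V_stall = √4918 = 70.1 m/s

V_stall = 70.1 m/s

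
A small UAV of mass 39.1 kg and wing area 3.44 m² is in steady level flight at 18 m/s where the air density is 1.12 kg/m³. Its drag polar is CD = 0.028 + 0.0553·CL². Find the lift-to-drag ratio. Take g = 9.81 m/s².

Weight W = mg = 39.1 × 9.81 = 383.57 N; in level flight L = W.
Dynamic pressure q = 0.5 × 1.12 × 18² = 181.4 Pa.
CL = W/(q·S) = 383.57 / (181.4 × 3.44) = 0.6145.
CD = 0.028 + 0.0553 × 0.6145² = 0.04888.
L/D = CL/CD = 0.6145 / 0.04888 = 12.6

L/D = 12.6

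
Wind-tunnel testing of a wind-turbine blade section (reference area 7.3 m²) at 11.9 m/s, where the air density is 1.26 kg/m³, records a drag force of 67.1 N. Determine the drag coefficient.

From D = ½ρv²S·CD, rearranging gives CD = 2D/(ρv²S).
CD = 2 × 67.1 / (1.26 × 11.9² × 7.3) = 0.103

CD = 0.103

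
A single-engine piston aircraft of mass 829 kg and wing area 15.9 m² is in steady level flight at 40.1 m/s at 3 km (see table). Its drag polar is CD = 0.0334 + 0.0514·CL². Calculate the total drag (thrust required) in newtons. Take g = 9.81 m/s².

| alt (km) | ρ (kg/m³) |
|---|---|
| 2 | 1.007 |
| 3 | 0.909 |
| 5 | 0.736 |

At 3 km, from the table: ρ = 0.909 kg/m³.
Level flight ⇒ L = W = m·g = 829 × 9.81 = 8132.5 N.
q = ½ρv² = ½ × 0.909 × 40.1² = 730.8 Pa.
CL = W/(q·S) = 8132.5 / (730.8 × 15.9) = 0.6998.
CD = 0.0334 + 0.0514 × 0.6998² = 0.05858.
D = q·S·CD = 730.8 × 15.9 × 0.05858 = 680.7 N

D = 681 N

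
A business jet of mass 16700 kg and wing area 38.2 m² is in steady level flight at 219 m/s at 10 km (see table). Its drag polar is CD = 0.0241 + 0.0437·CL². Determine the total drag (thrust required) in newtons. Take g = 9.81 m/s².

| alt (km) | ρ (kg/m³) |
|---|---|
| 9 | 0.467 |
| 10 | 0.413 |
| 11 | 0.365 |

D = 12200 N

At 10 km, from the table: ρ = 0.413 kg/m³.
Level flight ⇒ L = W = m·g = 16700 × 9.81 = 1.6383×10^5 N.
q = ½ρv² = ½ × 0.413 × 219² = 9904 Pa.
Required CL = L/(qS) = 1.6383×10^5/(9904·38.2) = 0.433.
CD = 0.0241 + 0.0437 × 0.433² = 0.03229.
D = q·S·CD = 9904 × 38.2 × 0.03229 = 12220 N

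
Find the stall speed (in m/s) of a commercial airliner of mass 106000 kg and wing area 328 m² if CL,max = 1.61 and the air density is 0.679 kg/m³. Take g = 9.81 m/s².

V_stall = 76.2 m/s

Stall occurs when L = W at CL,max. W = mg = 106000 × 9.81 = 1.04×10^6 N.
From L = ½ρV²S·CL,max = W: V_stall = √(2W/(ρSCL,max)) = √(2·1.04×10^6/(0.679·328·1.61))
V_stall = √5800 = 76.2 m/s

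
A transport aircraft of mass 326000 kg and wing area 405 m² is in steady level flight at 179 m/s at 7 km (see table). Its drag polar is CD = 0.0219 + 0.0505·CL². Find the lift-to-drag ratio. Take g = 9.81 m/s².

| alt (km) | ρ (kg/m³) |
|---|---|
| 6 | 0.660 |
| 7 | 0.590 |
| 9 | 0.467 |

L/D = 14.6

At 7 km, from the table: ρ = 0.590 kg/m³.
Weight W = mg = 326000 × 9.81 = 3.1981×10^6 N; in level flight L = W.
Dynamic pressure q = 0.5 × 0.59 × 179² = 9452 Pa.
CL = W/(q·S) = 3.1981×10^6 / (9452 × 405) = 0.8354.
CD = 0.0219 + 0.0505 × 0.8354² = 0.05715.
L/D = CL/CD = 0.8354 / 0.05715 = 14.6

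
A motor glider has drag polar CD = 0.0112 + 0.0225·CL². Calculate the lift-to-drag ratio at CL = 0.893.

CD = 0.0112 + 0.0225 × 0.893² = 0.02914
L/D = CL/CD = 0.893 / 0.02914 = 30.6

L/D = 30.6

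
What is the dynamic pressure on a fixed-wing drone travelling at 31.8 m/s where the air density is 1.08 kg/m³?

q = 546 Pa

q = ½ρv² = ½ × 1.08 × 31.8² = 546 Pa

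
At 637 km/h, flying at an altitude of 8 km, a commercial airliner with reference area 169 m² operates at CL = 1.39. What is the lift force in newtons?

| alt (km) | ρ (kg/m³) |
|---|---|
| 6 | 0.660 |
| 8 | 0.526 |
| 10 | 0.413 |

At 8 km, from the table: ρ = 0.526 kg/m³.
Convert speed: v = 637 km/h ÷ 3.6 = 176.9 m/s.
L = ½ρv²S·CL = ½ × 0.526 × 176.9² × 169 × 1.39 = 1.93×10^6 N ≈ 1930 kN

L = 1.93×10^6 N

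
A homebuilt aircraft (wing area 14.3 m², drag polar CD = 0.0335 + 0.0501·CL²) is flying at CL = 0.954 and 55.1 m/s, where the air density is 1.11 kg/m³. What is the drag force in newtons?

CD = 0.0335 + 0.0501 × 0.954² = 0.0791
D = ½ρv²S·CD = ½ × 1.11 × 55.1² × 14.3 × 0.0791 = 1910 N

D = 1910 N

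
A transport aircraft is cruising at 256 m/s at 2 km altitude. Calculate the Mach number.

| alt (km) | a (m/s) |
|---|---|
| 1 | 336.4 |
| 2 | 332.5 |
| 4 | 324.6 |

At 2 km, from the table: a = 332.5 m/s.
M = v/a = 256 / 332.5 = 0.77

M = 0.77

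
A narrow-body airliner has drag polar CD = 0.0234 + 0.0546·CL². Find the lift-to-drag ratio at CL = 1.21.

CD = 0.0234 + 0.0546 × 1.21² = 0.1033
L/D = CL/CD = 1.21 / 0.1033 = 11.7

L/D = 11.7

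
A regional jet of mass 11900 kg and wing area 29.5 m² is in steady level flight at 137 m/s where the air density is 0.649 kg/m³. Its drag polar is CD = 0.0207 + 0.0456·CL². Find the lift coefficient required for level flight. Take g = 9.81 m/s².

CL = 0.65

Weight W = mg = 11900 × 9.81 = 1.1674×10^5 N; in level flight L = W.
Dynamic pressure q = 0.5 × 0.649 × 137² = 6091 Pa.
CL = 2W/(ρv²S) = 2×1.1674×10^5/(0.649×137²×29.5) = 0.6497.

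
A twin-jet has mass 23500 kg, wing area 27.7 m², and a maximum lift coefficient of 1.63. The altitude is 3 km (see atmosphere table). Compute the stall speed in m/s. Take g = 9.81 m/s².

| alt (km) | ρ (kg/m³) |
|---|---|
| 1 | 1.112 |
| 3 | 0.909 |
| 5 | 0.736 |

At 3 km, from the table: ρ = 0.909 kg/m³.
Weight W = mg = 23500 × 9.81 = 2.305×10^5 N.
V_stall = √(2W/(ρ·S·CL,max)) = √(2 × 2.305×10^5 / (0.909 × 27.7 × 1.63))
V_stall = √11230 = 106 m/s

V_stall = 106 m/s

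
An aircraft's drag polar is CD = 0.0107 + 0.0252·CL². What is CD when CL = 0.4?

CD = 0.0147

CD = 0.0107 + 0.0252 × 0.4² = 0.0107 + 0.004032 = 0.0147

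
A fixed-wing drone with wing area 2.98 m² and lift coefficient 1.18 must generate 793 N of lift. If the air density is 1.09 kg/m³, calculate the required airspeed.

L = ½ρv²S·CL ⇒ v = √(2L/(ρ·S·CL))
v = √(2 × 793 / (1.09 × 2.98 × 1.18)) = √413.8 = 20.3 m/s

v = 20.3 m/s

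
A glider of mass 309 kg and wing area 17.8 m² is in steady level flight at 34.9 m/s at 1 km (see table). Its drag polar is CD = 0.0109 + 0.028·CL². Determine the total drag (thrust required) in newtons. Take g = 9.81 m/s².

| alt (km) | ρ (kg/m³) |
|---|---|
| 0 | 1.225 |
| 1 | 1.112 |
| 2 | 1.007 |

D = 153 N

At 1 km, from the table: ρ = 1.112 kg/m³.
In steady level flight, lift balances weight: W = mg = 309 × 9.81 = 3031.3 N.
q = ½ρv² = ½ × 1.112 × 34.9² = 677.2 Pa.
CL = W/(q·S) = 3031.3 / (677.2 × 17.8) = 0.2515.
CD = 0.0109 + 0.028 × 0.2515² = 0.01267.
D = q·S·CD = 677.2 × 17.8 × 0.01267 = 152.7 N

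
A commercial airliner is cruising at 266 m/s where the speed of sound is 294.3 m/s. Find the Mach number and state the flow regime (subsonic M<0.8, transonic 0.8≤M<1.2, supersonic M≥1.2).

M = 0.904 (transonic)

M = v/a = 266 / 294.3 = 0.904
M = 0.904 → transonic.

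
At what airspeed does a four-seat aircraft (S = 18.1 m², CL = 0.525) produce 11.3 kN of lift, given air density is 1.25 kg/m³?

v = 43.6 m/s

L = ½ρv²S·CL ⇒ v = √(2L/(ρ·S·CL))
v = √(2 × 11300 / (1.25 × 18.1 × 0.525)) = √1903 = 43.6 m/s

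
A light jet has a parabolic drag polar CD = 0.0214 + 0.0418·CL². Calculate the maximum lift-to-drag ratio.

For CD = CD0 + K·CL², (L/D)max occurs at CL* = √(CD0/K) and equals 1/(2√(K·CD0)).
(L/D)max = 1/(2√(0.0418 × 0.0214)) = 1/(2 × 0.02991) = 16.7

(L/D)max = 16.7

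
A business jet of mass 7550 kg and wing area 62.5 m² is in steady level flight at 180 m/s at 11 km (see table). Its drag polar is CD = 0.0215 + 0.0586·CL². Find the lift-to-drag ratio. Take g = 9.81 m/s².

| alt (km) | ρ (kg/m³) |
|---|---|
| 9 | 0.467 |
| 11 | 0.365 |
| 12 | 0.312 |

At 11 km, from the table: ρ = 0.365 kg/m³.
Weight W = mg = 7550 × 9.81 = 74066 N; in level flight L = W.
Dynamic pressure q = 0.5 × 0.365 × 180² = 5913 Pa.
CL = W/(q·S) = 74066 / (5913 × 62.5) = 0.2004.
CD = 0.0215 + 0.0586 × 0.2004² = 0.02385.
L/D = CL/CD = 0.2004 / 0.02385 = 8.4

L/D = 8.4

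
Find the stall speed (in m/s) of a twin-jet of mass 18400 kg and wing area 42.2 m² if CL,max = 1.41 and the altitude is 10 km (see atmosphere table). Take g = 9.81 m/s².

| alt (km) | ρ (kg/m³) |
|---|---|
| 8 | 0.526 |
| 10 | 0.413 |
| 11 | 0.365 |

V_stall = 121 m/s

At 10 km, from the table: ρ = 0.413 kg/m³.
At stall, lift equals weight: L = W = m·g = 18400 × 9.81 = 1.805×10^5 N.
V_stall = √(2W/(ρ·S·CL,max)) = √(2 × 1.805×10^5 / (0.413 × 42.2 × 1.41))
V_stall = √14690 = 121 m/s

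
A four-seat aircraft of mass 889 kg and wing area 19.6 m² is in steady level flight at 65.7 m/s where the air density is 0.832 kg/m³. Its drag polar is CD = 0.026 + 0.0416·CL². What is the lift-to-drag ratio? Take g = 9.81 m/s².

Weight W = mg = 889 × 9.81 = 8721.1 N; in level flight L = W.
Dynamic pressure q = 0.5 × 0.832 × 65.7² = 1796 Pa.
CL = W/(q·S) = 8721.1 / (1796 × 19.6) = 0.2478.
CD = 0.026 + 0.0416 × 0.2478² = 0.02855.
L/D = CL/CD = 0.2478 / 0.02855 = 8.68

L/D = 8.68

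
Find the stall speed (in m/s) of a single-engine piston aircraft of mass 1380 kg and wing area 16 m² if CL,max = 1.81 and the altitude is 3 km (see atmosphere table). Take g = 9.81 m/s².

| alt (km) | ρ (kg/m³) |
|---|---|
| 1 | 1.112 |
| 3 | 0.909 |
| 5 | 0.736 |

V_stall = 32.1 m/s

At 3 km, from the table: ρ = 0.909 kg/m³.
Stall occurs when L = W at CL,max. W = mg = 1380 × 9.81 = 13540 N.
From L = ½ρV²S·CL,max = W: V_stall = √(2W/(ρSCL,max)) = √(2·13540/(0.909·16·1.81))
V_stall = √1029 = 32.1 m/s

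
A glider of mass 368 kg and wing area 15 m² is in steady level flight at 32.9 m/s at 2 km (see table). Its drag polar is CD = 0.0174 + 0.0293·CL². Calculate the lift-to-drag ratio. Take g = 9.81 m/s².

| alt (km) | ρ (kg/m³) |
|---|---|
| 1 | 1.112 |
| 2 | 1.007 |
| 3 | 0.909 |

L/D = 19.1

At 2 km, from the table: ρ = 1.007 kg/m³.
In steady level flight, lift balances weight: W = mg = 368 × 9.81 = 3610.1 N.
Dynamic pressure q = 0.5 × 1.007 × 32.9² = 545 Pa.
CL = 2W/(ρv²S) = 2×3610.1/(1.007×32.9²×15) = 0.4416.
CD = 0.0174 + 0.0293 × 0.4416² = 0.02311.
L/D = CL/CD = 0.4416 / 0.02311 = 19.1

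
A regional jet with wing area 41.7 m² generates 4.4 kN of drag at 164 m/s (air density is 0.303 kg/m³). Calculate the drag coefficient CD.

From D = ½ρv²S·CD, rearranging gives CD = 2D/(ρv²S).
CD = 2 × 4400 / (0.303 × 164² × 41.7) = 0.0259

CD = 0.0259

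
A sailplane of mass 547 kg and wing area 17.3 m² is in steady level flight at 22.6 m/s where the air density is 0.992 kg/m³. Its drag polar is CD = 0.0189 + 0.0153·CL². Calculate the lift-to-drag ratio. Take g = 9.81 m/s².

L/D = 29.3

In steady level flight, lift balances weight: W = mg = 547 × 9.81 = 5366.1 N.
Dynamic pressure q = 0.5 × 0.992 × 22.6² = 253.3 Pa.
CL = W/(q·S) = 5366.1 / (253.3 × 17.3) = 1.224.
CD = 0.0189 + 0.0153 × 1.224² = 0.04184.
L/D = CL/CD = 1.224 / 0.04184 = 29.3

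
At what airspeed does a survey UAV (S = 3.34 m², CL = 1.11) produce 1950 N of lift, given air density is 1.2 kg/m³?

v = 29.6 m/s

L = ½ρv²S·CL ⇒ v = √(2L/(ρ·S·CL))
v = √(2 × 1950 / (1.2 × 3.34 × 1.11)) = √876.6 = 29.6 m/s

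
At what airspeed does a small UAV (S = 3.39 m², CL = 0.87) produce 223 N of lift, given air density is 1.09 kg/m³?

v = 11.8 m/s

L = ½ρv²S·CL ⇒ v = √(2L/(ρ·S·CL))
v = √(2 × 223 / (1.09 × 3.39 × 0.87)) = √138.7 = 11.8 m/s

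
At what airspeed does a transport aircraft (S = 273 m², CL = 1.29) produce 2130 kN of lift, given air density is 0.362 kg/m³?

L = ½ρv²S·CL ⇒ v = √(2L/(ρ·S·CL))
v = √(2 × 2.13×10^6 / (0.362 × 273 × 1.29)) = √33420 = 183 m/s

v = 183 m/s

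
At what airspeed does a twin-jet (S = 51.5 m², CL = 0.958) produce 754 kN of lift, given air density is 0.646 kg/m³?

v = 218 m/s

L = ½ρv²S·CL ⇒ v = √(2L/(ρ·S·CL))
v = √(2 × 7.54×10^5 / (0.646 × 51.5 × 0.958)) = √47310 = 218 m/s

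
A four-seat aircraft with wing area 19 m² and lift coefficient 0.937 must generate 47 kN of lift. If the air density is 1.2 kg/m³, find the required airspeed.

v = 66.3 m/s

L = ½ρv²S·CL ⇒ v = √(2L/(ρ·S·CL))
v = √(2 × 47000 / (1.2 × 19 × 0.937)) = √4400 = 66.3 m/s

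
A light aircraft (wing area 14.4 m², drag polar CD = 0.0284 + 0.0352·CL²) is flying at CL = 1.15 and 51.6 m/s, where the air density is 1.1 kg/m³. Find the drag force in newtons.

D = 1580 N

CD = 0.0284 + 0.0352 × 1.15² = 0.07495
D = ½ρv²S·CD = ½ × 1.1 × 51.6² × 14.4 × 0.07495 = 1580 N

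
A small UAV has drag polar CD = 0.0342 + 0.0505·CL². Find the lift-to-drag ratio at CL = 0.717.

CD = 0.0342 + 0.0505 × 0.717² = 0.06016
L/D = CL/CD = 0.717 / 0.06016 = 11.9

L/D = 11.9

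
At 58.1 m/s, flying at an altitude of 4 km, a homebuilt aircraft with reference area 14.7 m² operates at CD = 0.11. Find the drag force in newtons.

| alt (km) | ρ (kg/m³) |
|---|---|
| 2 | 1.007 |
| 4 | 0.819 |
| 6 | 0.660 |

At 4 km, from the table: ρ = 0.819 kg/m³.
Dynamic pressure q = ½ρv² = ½ × 0.819 × 58.1² = 1382 Pa.
D = q·S·CD = 1382 × 14.7 × 0.11 = 2240 N

D = 2240 N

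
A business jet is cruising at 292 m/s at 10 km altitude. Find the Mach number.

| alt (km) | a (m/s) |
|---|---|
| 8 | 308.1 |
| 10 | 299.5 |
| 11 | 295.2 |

At 10 km, from the table: a = 299.5 m/s.
M = v/a = 292 / 299.5 = 0.975

M = 0.975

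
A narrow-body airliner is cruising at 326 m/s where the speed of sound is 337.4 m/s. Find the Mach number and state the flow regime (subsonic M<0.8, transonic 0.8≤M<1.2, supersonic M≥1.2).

M = 0.966 (transonic)

M = v/a = 326 / 337.4 = 0.966
M = 0.966 → transonic.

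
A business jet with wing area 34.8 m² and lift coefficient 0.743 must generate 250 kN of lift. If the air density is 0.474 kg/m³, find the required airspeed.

v = 202 m/s

L = ½ρv²S·CL ⇒ v = √(2L/(ρ·S·CL))
v = √(2 × 2.5×10^5 / (0.474 × 34.8 × 0.743)) = √40800 = 202 m/s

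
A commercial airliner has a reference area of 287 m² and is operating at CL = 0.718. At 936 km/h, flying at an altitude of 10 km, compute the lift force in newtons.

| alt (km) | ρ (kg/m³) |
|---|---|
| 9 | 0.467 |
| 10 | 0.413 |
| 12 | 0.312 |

At 10 km, from the table: ρ = 0.413 kg/m³.
Convert speed: v = 936 km/h ÷ 3.6 = 260 m/s.
L = ½ρv²S·CL = ½ × 0.413 × 260² × 287 × 0.718 = 2.88×10^6 N ≈ 2880 kN

L = 2.88×10^6 N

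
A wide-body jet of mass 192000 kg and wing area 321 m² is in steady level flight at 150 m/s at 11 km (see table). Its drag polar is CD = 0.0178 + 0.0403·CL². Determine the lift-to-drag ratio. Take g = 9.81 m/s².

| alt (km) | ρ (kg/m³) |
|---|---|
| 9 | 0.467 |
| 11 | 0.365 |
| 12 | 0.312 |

L/D = 14.3

At 11 km, from the table: ρ = 0.365 kg/m³.
In steady level flight, lift balances weight: W = mg = 192000 × 9.81 = 1.8835×10^6 N.
Dynamic pressure q = 0.5 × 0.365 × 150² = 4106 Pa.
CL = W/(q·S) = 1.8835×10^6 / (4106 × 321) = 1.429.
CD = 0.0178 + 0.0403 × 1.429² = 0.1001.
L/D = CL/CD = 1.429 / 0.1001 = 14.3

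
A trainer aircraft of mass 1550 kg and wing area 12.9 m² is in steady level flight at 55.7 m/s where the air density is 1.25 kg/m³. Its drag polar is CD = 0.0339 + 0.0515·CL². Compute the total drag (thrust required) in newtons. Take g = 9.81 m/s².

D = 1320 N

In steady level flight, lift balances weight: W = mg = 1550 × 9.81 = 15206 N.
Dynamic pressure q = 0.5 × 1.25 × 55.7² = 1939 Pa.
CL = 2W/(ρv²S) = 2×15206/(1.25×55.7²×12.9) = 0.6079.
CD = 0.0339 + 0.0515 × 0.6079² = 0.05293.
D = q·S·CD = 1939 × 12.9 × 0.05293 = 1324 N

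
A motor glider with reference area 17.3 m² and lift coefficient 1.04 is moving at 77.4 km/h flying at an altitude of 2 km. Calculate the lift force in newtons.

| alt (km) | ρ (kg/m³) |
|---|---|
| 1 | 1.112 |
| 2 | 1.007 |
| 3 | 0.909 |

L = 4190 N

At 2 km, from the table: ρ = 1.007 kg/m³.
Convert speed: v = 77.4 km/h ÷ 3.6 = 21.5 m/s.
L = ½ρv²S·CL = ½ × 1.007 × 21.5² × 17.3 × 1.04 = 4190 N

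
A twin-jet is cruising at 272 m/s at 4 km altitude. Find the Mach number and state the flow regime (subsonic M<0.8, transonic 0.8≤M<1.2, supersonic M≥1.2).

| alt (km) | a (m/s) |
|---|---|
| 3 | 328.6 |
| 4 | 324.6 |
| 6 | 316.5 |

M = 0.838 (transonic)

At 4 km, from the table: a = 324.6 m/s.
M = v/a = 272 / 324.6 = 0.838
M = 0.838 → transonic.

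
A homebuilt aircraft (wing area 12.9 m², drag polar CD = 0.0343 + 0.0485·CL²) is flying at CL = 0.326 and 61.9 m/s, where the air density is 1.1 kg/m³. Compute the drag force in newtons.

D = 1070 N

CD = 0.0343 + 0.0485 × 0.326² = 0.03945
D = ½ρv²S·CD = ½ × 1.1 × 61.9² × 12.9 × 0.03945 = 1070 N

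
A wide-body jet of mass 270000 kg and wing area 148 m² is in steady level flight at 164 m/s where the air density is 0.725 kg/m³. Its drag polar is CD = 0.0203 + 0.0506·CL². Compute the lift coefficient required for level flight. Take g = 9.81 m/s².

CL = 1.84

In steady level flight, lift balances weight: W = mg = 270000 × 9.81 = 2.6487×10^6 N.
q = ½ρv² = ½ × 0.725 × 164² = 9750 Pa.
CL = W/(q·S) = 2.6487×10^6 / (9750 × 148) = 1.836.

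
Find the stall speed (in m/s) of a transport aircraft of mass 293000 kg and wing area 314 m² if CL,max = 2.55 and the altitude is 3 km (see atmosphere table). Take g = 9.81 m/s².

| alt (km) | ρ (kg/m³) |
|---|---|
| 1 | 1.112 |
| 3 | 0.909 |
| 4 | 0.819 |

V_stall = 88.9 m/s

At 3 km, from the table: ρ = 0.909 kg/m³.
At stall, lift equals weight: L = W = m·g = 293000 × 9.81 = 2.874×10^6 N.
V_stall = √(2W/(ρ·S·CL,max)) = √(2 × 2.874×10^6 / (0.909 × 314 × 2.55))
V_stall = √7898 = 88.9 m/s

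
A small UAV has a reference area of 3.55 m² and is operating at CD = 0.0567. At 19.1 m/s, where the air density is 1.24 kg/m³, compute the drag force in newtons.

D = ½ρv²S·CD = ½ × 1.24 × 19.1² × 3.55 × 0.0567 = 45.5 N

D = 45.5 N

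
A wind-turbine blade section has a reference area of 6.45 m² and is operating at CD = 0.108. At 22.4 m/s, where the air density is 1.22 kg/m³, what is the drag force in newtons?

D = 213 N

Dynamic pressure q = ½ρv² = ½ × 1.22 × 22.4² = 306.1 Pa.
D = q·S·CD = 306.1 × 6.45 × 0.108 = 213 N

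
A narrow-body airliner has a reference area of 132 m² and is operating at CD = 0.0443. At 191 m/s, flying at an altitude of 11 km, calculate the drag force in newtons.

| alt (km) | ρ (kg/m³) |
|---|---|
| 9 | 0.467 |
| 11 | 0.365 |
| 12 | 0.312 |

At 11 km, from the table: ρ = 0.365 kg/m³.
D = ½ρv²S·CD = ½ × 0.365 × 191² × 132 × 0.0443 = 38900 N ≈ 38.9 kN

D = 38900 N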